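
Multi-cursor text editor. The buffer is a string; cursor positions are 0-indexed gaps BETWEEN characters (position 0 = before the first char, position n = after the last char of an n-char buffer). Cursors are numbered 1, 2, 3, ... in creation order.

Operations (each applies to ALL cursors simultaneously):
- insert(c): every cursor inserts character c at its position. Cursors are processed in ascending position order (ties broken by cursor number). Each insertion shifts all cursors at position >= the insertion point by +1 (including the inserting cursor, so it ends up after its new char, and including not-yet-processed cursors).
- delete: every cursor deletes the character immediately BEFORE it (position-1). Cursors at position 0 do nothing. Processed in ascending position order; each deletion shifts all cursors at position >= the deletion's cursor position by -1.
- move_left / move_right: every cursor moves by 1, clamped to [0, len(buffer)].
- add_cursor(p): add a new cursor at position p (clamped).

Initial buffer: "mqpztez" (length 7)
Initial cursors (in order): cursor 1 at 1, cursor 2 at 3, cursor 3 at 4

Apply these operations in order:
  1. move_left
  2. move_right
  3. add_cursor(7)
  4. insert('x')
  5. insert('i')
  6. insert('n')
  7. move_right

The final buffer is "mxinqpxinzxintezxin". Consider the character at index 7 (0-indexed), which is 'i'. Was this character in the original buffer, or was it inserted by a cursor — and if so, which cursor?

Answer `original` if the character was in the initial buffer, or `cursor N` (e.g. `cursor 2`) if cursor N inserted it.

Answer: cursor 2

Derivation:
After op 1 (move_left): buffer="mqpztez" (len 7), cursors c1@0 c2@2 c3@3, authorship .......
After op 2 (move_right): buffer="mqpztez" (len 7), cursors c1@1 c2@3 c3@4, authorship .......
After op 3 (add_cursor(7)): buffer="mqpztez" (len 7), cursors c1@1 c2@3 c3@4 c4@7, authorship .......
After op 4 (insert('x')): buffer="mxqpxzxtezx" (len 11), cursors c1@2 c2@5 c3@7 c4@11, authorship .1..2.3...4
After op 5 (insert('i')): buffer="mxiqpxizxitezxi" (len 15), cursors c1@3 c2@7 c3@10 c4@15, authorship .11..22.33...44
After op 6 (insert('n')): buffer="mxinqpxinzxintezxin" (len 19), cursors c1@4 c2@9 c3@13 c4@19, authorship .111..222.333...444
After op 7 (move_right): buffer="mxinqpxinzxintezxin" (len 19), cursors c1@5 c2@10 c3@14 c4@19, authorship .111..222.333...444
Authorship (.=original, N=cursor N): . 1 1 1 . . 2 2 2 . 3 3 3 . . . 4 4 4
Index 7: author = 2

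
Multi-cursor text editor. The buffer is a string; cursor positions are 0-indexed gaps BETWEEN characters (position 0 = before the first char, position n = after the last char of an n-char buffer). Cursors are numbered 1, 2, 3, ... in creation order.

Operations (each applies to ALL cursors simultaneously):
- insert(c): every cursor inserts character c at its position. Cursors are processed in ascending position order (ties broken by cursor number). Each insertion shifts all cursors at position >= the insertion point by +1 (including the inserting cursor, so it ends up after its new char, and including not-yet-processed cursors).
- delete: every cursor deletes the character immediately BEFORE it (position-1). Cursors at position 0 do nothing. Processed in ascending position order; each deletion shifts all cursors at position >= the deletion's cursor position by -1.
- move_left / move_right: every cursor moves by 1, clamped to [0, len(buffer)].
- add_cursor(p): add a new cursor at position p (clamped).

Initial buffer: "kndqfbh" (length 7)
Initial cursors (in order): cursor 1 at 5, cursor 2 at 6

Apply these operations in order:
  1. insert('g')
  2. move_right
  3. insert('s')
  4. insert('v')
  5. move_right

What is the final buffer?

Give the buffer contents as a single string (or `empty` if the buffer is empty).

Answer: kndqfgbsvghsv

Derivation:
After op 1 (insert('g')): buffer="kndqfgbgh" (len 9), cursors c1@6 c2@8, authorship .....1.2.
After op 2 (move_right): buffer="kndqfgbgh" (len 9), cursors c1@7 c2@9, authorship .....1.2.
After op 3 (insert('s')): buffer="kndqfgbsghs" (len 11), cursors c1@8 c2@11, authorship .....1.12.2
After op 4 (insert('v')): buffer="kndqfgbsvghsv" (len 13), cursors c1@9 c2@13, authorship .....1.112.22
After op 5 (move_right): buffer="kndqfgbsvghsv" (len 13), cursors c1@10 c2@13, authorship .....1.112.22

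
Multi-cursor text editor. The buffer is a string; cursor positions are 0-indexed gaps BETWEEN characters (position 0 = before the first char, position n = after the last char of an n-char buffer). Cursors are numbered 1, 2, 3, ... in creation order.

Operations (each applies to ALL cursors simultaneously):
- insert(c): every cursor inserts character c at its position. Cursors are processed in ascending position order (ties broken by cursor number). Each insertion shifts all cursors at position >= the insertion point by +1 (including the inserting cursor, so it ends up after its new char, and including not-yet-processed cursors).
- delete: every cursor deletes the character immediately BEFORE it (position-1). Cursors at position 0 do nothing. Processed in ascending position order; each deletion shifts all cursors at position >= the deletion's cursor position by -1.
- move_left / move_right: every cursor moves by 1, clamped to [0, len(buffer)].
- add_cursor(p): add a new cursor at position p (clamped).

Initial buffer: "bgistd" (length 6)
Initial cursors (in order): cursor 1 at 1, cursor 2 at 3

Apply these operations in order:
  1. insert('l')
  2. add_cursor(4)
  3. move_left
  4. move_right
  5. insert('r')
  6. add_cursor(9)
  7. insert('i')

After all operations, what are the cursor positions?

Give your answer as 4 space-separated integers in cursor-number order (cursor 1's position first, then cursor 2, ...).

After op 1 (insert('l')): buffer="blgilstd" (len 8), cursors c1@2 c2@5, authorship .1..2...
After op 2 (add_cursor(4)): buffer="blgilstd" (len 8), cursors c1@2 c3@4 c2@5, authorship .1..2...
After op 3 (move_left): buffer="blgilstd" (len 8), cursors c1@1 c3@3 c2@4, authorship .1..2...
After op 4 (move_right): buffer="blgilstd" (len 8), cursors c1@2 c3@4 c2@5, authorship .1..2...
After op 5 (insert('r')): buffer="blrgirlrstd" (len 11), cursors c1@3 c3@6 c2@8, authorship .11..322...
After op 6 (add_cursor(9)): buffer="blrgirlrstd" (len 11), cursors c1@3 c3@6 c2@8 c4@9, authorship .11..322...
After op 7 (insert('i')): buffer="blrigirilrisitd" (len 15), cursors c1@4 c3@8 c2@11 c4@13, authorship .111..33222.4..

Answer: 4 11 8 13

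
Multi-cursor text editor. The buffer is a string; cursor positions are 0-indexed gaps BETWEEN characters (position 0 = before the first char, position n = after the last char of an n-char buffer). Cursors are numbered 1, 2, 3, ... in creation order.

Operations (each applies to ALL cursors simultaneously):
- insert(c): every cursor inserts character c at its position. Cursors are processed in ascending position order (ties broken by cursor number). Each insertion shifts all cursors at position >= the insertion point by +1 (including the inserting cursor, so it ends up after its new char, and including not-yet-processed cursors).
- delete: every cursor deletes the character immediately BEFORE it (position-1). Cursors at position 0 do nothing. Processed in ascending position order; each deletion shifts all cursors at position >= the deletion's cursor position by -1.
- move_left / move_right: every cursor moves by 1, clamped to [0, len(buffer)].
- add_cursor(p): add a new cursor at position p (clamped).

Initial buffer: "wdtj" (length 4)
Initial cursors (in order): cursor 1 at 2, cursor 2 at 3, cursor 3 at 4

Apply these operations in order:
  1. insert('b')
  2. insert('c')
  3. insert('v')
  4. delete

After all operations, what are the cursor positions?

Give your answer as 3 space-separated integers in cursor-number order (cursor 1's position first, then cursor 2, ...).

After op 1 (insert('b')): buffer="wdbtbjb" (len 7), cursors c1@3 c2@5 c3@7, authorship ..1.2.3
After op 2 (insert('c')): buffer="wdbctbcjbc" (len 10), cursors c1@4 c2@7 c3@10, authorship ..11.22.33
After op 3 (insert('v')): buffer="wdbcvtbcvjbcv" (len 13), cursors c1@5 c2@9 c3@13, authorship ..111.222.333
After op 4 (delete): buffer="wdbctbcjbc" (len 10), cursors c1@4 c2@7 c3@10, authorship ..11.22.33

Answer: 4 7 10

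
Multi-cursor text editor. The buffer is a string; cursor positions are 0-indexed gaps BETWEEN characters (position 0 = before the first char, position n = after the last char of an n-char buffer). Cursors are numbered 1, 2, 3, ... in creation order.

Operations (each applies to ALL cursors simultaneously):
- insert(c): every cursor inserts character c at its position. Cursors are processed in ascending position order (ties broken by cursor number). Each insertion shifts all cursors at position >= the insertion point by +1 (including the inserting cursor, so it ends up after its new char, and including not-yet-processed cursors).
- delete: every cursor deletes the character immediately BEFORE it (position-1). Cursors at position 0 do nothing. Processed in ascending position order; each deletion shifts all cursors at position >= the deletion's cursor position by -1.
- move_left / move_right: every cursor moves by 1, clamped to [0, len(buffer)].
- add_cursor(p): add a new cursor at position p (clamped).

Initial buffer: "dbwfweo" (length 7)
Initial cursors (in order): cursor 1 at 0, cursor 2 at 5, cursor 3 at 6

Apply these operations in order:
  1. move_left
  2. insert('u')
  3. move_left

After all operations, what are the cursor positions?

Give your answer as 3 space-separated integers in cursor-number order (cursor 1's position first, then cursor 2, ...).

After op 1 (move_left): buffer="dbwfweo" (len 7), cursors c1@0 c2@4 c3@5, authorship .......
After op 2 (insert('u')): buffer="udbwfuwueo" (len 10), cursors c1@1 c2@6 c3@8, authorship 1....2.3..
After op 3 (move_left): buffer="udbwfuwueo" (len 10), cursors c1@0 c2@5 c3@7, authorship 1....2.3..

Answer: 0 5 7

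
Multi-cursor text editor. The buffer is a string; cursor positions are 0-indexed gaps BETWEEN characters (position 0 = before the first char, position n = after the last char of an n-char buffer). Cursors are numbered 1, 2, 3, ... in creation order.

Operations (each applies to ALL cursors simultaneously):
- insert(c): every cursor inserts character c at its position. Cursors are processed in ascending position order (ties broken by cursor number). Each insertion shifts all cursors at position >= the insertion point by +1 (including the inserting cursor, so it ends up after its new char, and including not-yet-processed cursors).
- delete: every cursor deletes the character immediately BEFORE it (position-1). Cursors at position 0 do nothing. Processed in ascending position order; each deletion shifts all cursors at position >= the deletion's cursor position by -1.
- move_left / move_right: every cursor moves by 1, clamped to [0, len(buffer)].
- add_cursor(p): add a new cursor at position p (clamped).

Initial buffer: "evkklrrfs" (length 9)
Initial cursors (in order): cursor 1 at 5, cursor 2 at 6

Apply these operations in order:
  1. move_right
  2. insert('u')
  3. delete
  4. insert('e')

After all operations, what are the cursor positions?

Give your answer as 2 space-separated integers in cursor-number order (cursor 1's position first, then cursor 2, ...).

Answer: 7 9

Derivation:
After op 1 (move_right): buffer="evkklrrfs" (len 9), cursors c1@6 c2@7, authorship .........
After op 2 (insert('u')): buffer="evkklrurufs" (len 11), cursors c1@7 c2@9, authorship ......1.2..
After op 3 (delete): buffer="evkklrrfs" (len 9), cursors c1@6 c2@7, authorship .........
After op 4 (insert('e')): buffer="evkklrerefs" (len 11), cursors c1@7 c2@9, authorship ......1.2..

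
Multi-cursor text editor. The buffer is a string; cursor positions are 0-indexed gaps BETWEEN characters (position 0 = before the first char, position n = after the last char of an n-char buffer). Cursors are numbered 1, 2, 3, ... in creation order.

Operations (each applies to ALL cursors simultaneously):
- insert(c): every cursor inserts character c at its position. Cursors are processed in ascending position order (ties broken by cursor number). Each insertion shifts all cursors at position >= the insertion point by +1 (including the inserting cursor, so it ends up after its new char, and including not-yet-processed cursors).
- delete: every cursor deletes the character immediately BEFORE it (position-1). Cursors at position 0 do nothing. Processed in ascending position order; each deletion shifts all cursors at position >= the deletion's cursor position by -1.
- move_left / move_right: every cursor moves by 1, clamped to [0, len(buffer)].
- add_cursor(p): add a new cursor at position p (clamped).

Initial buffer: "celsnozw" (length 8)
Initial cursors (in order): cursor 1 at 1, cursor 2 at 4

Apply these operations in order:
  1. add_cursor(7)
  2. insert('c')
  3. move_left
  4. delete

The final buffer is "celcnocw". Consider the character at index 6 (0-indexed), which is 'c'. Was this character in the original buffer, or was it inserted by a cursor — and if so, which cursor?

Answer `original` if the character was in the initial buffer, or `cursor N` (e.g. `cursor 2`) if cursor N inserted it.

Answer: cursor 3

Derivation:
After op 1 (add_cursor(7)): buffer="celsnozw" (len 8), cursors c1@1 c2@4 c3@7, authorship ........
After op 2 (insert('c')): buffer="ccelscnozcw" (len 11), cursors c1@2 c2@6 c3@10, authorship .1...2...3.
After op 3 (move_left): buffer="ccelscnozcw" (len 11), cursors c1@1 c2@5 c3@9, authorship .1...2...3.
After op 4 (delete): buffer="celcnocw" (len 8), cursors c1@0 c2@3 c3@6, authorship 1..2..3.
Authorship (.=original, N=cursor N): 1 . . 2 . . 3 .
Index 6: author = 3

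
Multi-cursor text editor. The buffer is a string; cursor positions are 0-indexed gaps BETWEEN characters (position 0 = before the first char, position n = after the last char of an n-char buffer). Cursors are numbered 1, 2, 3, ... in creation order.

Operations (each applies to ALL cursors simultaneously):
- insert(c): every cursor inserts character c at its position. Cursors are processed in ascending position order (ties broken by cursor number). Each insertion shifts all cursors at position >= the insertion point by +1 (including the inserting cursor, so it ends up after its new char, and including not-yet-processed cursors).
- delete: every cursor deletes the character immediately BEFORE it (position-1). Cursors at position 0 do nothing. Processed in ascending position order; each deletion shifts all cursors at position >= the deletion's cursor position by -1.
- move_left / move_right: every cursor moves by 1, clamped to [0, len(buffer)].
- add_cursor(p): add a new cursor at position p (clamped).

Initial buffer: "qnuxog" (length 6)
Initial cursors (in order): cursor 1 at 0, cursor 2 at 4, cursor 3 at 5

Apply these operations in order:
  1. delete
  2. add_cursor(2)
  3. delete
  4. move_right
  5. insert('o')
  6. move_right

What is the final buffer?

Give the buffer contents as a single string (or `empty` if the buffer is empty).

Answer: goooo

Derivation:
After op 1 (delete): buffer="qnug" (len 4), cursors c1@0 c2@3 c3@3, authorship ....
After op 2 (add_cursor(2)): buffer="qnug" (len 4), cursors c1@0 c4@2 c2@3 c3@3, authorship ....
After op 3 (delete): buffer="g" (len 1), cursors c1@0 c2@0 c3@0 c4@0, authorship .
After op 4 (move_right): buffer="g" (len 1), cursors c1@1 c2@1 c3@1 c4@1, authorship .
After op 5 (insert('o')): buffer="goooo" (len 5), cursors c1@5 c2@5 c3@5 c4@5, authorship .1234
After op 6 (move_right): buffer="goooo" (len 5), cursors c1@5 c2@5 c3@5 c4@5, authorship .1234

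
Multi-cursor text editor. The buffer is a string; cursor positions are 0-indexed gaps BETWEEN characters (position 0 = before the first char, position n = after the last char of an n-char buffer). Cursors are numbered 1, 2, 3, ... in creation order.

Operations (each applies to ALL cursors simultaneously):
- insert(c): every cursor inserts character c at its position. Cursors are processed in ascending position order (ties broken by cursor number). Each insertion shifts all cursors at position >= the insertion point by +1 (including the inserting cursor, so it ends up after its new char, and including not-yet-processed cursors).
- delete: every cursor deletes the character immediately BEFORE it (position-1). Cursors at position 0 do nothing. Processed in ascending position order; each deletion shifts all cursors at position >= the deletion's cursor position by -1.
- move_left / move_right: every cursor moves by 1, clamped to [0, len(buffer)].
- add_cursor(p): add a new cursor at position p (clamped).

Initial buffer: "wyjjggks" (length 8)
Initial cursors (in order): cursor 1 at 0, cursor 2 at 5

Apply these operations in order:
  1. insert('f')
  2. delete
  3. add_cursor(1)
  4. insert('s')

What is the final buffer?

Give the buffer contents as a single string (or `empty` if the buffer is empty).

Answer: swsyjjgsgks

Derivation:
After op 1 (insert('f')): buffer="fwyjjgfgks" (len 10), cursors c1@1 c2@7, authorship 1.....2...
After op 2 (delete): buffer="wyjjggks" (len 8), cursors c1@0 c2@5, authorship ........
After op 3 (add_cursor(1)): buffer="wyjjggks" (len 8), cursors c1@0 c3@1 c2@5, authorship ........
After op 4 (insert('s')): buffer="swsyjjgsgks" (len 11), cursors c1@1 c3@3 c2@8, authorship 1.3....2...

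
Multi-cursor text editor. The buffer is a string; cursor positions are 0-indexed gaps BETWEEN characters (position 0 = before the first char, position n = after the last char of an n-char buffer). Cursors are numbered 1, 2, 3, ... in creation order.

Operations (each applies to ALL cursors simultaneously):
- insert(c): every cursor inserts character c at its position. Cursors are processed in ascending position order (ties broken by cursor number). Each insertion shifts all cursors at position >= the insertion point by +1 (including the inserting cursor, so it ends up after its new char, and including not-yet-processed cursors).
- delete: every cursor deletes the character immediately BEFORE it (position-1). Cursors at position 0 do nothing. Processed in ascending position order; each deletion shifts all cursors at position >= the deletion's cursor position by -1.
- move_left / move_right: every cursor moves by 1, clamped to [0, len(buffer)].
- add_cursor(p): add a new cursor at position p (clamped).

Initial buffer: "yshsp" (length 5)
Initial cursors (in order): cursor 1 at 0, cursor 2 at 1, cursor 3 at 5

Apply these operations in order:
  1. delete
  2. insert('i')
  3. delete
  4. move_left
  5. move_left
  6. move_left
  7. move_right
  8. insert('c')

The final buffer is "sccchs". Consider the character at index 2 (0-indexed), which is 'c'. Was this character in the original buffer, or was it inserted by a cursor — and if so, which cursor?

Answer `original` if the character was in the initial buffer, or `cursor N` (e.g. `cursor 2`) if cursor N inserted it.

Answer: cursor 2

Derivation:
After op 1 (delete): buffer="shs" (len 3), cursors c1@0 c2@0 c3@3, authorship ...
After op 2 (insert('i')): buffer="iishsi" (len 6), cursors c1@2 c2@2 c3@6, authorship 12...3
After op 3 (delete): buffer="shs" (len 3), cursors c1@0 c2@0 c3@3, authorship ...
After op 4 (move_left): buffer="shs" (len 3), cursors c1@0 c2@0 c3@2, authorship ...
After op 5 (move_left): buffer="shs" (len 3), cursors c1@0 c2@0 c3@1, authorship ...
After op 6 (move_left): buffer="shs" (len 3), cursors c1@0 c2@0 c3@0, authorship ...
After op 7 (move_right): buffer="shs" (len 3), cursors c1@1 c2@1 c3@1, authorship ...
After op 8 (insert('c')): buffer="sccchs" (len 6), cursors c1@4 c2@4 c3@4, authorship .123..
Authorship (.=original, N=cursor N): . 1 2 3 . .
Index 2: author = 2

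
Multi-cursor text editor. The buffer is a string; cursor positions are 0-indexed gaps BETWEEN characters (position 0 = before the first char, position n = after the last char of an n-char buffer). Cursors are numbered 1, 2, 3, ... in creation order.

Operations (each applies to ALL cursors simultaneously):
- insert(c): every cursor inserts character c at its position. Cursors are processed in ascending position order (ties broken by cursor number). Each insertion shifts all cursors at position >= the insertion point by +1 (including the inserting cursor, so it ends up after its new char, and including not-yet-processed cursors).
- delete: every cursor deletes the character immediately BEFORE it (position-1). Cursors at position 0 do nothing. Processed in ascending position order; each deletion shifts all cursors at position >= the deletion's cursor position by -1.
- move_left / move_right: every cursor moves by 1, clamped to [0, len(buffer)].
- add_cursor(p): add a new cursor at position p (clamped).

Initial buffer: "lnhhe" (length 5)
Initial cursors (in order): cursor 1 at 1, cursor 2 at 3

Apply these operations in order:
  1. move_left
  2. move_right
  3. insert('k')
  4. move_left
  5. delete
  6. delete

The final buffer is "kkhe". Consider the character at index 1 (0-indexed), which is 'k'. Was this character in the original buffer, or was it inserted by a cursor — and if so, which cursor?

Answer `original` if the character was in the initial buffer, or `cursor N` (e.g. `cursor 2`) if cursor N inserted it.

After op 1 (move_left): buffer="lnhhe" (len 5), cursors c1@0 c2@2, authorship .....
After op 2 (move_right): buffer="lnhhe" (len 5), cursors c1@1 c2@3, authorship .....
After op 3 (insert('k')): buffer="lknhkhe" (len 7), cursors c1@2 c2@5, authorship .1..2..
After op 4 (move_left): buffer="lknhkhe" (len 7), cursors c1@1 c2@4, authorship .1..2..
After op 5 (delete): buffer="knkhe" (len 5), cursors c1@0 c2@2, authorship 1.2..
After op 6 (delete): buffer="kkhe" (len 4), cursors c1@0 c2@1, authorship 12..
Authorship (.=original, N=cursor N): 1 2 . .
Index 1: author = 2

Answer: cursor 2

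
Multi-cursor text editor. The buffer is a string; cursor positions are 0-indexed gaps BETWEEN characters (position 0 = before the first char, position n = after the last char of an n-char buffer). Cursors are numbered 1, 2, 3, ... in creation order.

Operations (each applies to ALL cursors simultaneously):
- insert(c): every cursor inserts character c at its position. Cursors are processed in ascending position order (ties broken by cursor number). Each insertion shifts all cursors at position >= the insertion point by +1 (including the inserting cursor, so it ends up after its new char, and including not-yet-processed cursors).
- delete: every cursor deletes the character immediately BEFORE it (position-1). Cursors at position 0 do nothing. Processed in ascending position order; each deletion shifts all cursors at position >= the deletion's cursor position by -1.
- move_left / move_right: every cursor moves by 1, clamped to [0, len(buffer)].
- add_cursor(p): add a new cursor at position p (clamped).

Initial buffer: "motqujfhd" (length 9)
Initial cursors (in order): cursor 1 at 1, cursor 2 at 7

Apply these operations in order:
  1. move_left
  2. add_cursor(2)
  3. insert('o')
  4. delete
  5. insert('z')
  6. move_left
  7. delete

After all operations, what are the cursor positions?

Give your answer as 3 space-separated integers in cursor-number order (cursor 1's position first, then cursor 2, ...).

Answer: 0 6 2

Derivation:
After op 1 (move_left): buffer="motqujfhd" (len 9), cursors c1@0 c2@6, authorship .........
After op 2 (add_cursor(2)): buffer="motqujfhd" (len 9), cursors c1@0 c3@2 c2@6, authorship .........
After op 3 (insert('o')): buffer="omootqujofhd" (len 12), cursors c1@1 c3@4 c2@9, authorship 1..3....2...
After op 4 (delete): buffer="motqujfhd" (len 9), cursors c1@0 c3@2 c2@6, authorship .........
After op 5 (insert('z')): buffer="zmoztqujzfhd" (len 12), cursors c1@1 c3@4 c2@9, authorship 1..3....2...
After op 6 (move_left): buffer="zmoztqujzfhd" (len 12), cursors c1@0 c3@3 c2@8, authorship 1..3....2...
After op 7 (delete): buffer="zmztquzfhd" (len 10), cursors c1@0 c3@2 c2@6, authorship 1.3...2...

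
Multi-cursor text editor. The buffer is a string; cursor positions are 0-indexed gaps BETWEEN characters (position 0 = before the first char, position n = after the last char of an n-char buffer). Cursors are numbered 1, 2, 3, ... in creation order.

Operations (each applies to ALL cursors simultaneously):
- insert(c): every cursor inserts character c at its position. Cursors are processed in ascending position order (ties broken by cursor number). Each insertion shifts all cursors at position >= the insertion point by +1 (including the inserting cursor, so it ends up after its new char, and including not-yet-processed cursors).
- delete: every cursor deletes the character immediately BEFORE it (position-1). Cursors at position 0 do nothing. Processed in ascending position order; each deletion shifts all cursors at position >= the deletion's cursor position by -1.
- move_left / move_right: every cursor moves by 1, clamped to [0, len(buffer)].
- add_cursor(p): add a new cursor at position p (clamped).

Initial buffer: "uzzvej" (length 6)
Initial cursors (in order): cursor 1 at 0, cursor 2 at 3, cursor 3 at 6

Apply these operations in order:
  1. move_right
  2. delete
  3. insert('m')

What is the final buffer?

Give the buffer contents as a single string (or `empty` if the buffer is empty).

Answer: mzzmem

Derivation:
After op 1 (move_right): buffer="uzzvej" (len 6), cursors c1@1 c2@4 c3@6, authorship ......
After op 2 (delete): buffer="zze" (len 3), cursors c1@0 c2@2 c3@3, authorship ...
After op 3 (insert('m')): buffer="mzzmem" (len 6), cursors c1@1 c2@4 c3@6, authorship 1..2.3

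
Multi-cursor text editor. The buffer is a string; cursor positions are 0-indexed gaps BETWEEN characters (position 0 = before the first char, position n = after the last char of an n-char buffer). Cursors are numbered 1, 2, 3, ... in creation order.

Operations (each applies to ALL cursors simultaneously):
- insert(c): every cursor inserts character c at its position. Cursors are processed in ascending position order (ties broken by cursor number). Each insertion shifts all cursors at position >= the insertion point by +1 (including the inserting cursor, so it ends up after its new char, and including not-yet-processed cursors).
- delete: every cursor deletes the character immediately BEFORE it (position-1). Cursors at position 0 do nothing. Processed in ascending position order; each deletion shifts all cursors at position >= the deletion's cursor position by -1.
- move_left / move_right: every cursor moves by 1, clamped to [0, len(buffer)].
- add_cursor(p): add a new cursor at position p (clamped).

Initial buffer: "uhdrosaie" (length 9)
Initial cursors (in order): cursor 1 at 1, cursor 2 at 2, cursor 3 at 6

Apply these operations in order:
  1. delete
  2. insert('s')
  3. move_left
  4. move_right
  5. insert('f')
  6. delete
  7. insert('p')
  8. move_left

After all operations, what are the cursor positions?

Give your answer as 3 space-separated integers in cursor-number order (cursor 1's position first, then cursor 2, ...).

After op 1 (delete): buffer="droaie" (len 6), cursors c1@0 c2@0 c3@3, authorship ......
After op 2 (insert('s')): buffer="ssdrosaie" (len 9), cursors c1@2 c2@2 c3@6, authorship 12...3...
After op 3 (move_left): buffer="ssdrosaie" (len 9), cursors c1@1 c2@1 c3@5, authorship 12...3...
After op 4 (move_right): buffer="ssdrosaie" (len 9), cursors c1@2 c2@2 c3@6, authorship 12...3...
After op 5 (insert('f')): buffer="ssffdrosfaie" (len 12), cursors c1@4 c2@4 c3@9, authorship 1212...33...
After op 6 (delete): buffer="ssdrosaie" (len 9), cursors c1@2 c2@2 c3@6, authorship 12...3...
After op 7 (insert('p')): buffer="ssppdrospaie" (len 12), cursors c1@4 c2@4 c3@9, authorship 1212...33...
After op 8 (move_left): buffer="ssppdrospaie" (len 12), cursors c1@3 c2@3 c3@8, authorship 1212...33...

Answer: 3 3 8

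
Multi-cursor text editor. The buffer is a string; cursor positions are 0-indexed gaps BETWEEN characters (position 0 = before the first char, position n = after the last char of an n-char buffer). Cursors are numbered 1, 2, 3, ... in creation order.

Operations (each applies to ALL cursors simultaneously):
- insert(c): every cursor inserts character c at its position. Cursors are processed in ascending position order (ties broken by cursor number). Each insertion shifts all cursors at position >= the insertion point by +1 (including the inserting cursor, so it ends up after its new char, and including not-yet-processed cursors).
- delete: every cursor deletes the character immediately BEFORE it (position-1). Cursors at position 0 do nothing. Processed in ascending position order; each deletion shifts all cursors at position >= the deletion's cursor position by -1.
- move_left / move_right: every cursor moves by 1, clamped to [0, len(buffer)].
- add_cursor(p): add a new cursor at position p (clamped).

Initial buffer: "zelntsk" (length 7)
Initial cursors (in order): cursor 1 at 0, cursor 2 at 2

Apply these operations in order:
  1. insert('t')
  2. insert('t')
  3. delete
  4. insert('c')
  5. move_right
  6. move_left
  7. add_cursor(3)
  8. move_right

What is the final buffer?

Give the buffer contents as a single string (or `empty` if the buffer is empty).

After op 1 (insert('t')): buffer="tzetlntsk" (len 9), cursors c1@1 c2@4, authorship 1..2.....
After op 2 (insert('t')): buffer="ttzettlntsk" (len 11), cursors c1@2 c2@6, authorship 11..22.....
After op 3 (delete): buffer="tzetlntsk" (len 9), cursors c1@1 c2@4, authorship 1..2.....
After op 4 (insert('c')): buffer="tczetclntsk" (len 11), cursors c1@2 c2@6, authorship 11..22.....
After op 5 (move_right): buffer="tczetclntsk" (len 11), cursors c1@3 c2@7, authorship 11..22.....
After op 6 (move_left): buffer="tczetclntsk" (len 11), cursors c1@2 c2@6, authorship 11..22.....
After op 7 (add_cursor(3)): buffer="tczetclntsk" (len 11), cursors c1@2 c3@3 c2@6, authorship 11..22.....
After op 8 (move_right): buffer="tczetclntsk" (len 11), cursors c1@3 c3@4 c2@7, authorship 11..22.....

Answer: tczetclntsk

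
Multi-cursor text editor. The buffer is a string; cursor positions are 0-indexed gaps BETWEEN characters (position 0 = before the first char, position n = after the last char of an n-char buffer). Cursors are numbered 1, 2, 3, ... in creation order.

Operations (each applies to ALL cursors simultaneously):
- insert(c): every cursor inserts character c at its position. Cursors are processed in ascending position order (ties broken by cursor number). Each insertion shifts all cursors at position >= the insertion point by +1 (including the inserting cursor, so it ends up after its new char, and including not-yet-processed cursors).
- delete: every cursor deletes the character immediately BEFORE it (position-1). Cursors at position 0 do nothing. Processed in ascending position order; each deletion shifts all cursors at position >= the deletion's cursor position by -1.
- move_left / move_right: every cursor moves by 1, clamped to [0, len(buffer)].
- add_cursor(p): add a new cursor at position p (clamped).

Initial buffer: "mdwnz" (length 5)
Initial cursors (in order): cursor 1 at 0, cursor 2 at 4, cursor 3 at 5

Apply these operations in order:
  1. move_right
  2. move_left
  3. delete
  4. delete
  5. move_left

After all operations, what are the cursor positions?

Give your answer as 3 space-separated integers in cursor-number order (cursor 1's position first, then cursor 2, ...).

Answer: 0 0 0

Derivation:
After op 1 (move_right): buffer="mdwnz" (len 5), cursors c1@1 c2@5 c3@5, authorship .....
After op 2 (move_left): buffer="mdwnz" (len 5), cursors c1@0 c2@4 c3@4, authorship .....
After op 3 (delete): buffer="mdz" (len 3), cursors c1@0 c2@2 c3@2, authorship ...
After op 4 (delete): buffer="z" (len 1), cursors c1@0 c2@0 c3@0, authorship .
After op 5 (move_left): buffer="z" (len 1), cursors c1@0 c2@0 c3@0, authorship .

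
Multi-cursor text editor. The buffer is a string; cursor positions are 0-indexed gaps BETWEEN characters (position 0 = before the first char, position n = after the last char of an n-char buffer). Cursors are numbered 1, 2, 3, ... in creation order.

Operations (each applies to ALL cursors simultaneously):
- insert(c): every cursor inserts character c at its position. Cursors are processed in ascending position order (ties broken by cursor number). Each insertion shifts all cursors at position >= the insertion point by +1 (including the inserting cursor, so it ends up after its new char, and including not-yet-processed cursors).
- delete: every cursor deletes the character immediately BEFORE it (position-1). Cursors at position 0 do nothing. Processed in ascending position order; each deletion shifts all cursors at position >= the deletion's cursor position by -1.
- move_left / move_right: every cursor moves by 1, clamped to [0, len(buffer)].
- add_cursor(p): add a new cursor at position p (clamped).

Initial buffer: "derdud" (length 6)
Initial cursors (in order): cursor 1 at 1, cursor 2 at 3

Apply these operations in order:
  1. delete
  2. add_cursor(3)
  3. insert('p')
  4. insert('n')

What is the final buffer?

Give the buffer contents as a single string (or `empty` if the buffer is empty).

Answer: pnepndupnd

Derivation:
After op 1 (delete): buffer="edud" (len 4), cursors c1@0 c2@1, authorship ....
After op 2 (add_cursor(3)): buffer="edud" (len 4), cursors c1@0 c2@1 c3@3, authorship ....
After op 3 (insert('p')): buffer="pepdupd" (len 7), cursors c1@1 c2@3 c3@6, authorship 1.2..3.
After op 4 (insert('n')): buffer="pnepndupnd" (len 10), cursors c1@2 c2@5 c3@9, authorship 11.22..33.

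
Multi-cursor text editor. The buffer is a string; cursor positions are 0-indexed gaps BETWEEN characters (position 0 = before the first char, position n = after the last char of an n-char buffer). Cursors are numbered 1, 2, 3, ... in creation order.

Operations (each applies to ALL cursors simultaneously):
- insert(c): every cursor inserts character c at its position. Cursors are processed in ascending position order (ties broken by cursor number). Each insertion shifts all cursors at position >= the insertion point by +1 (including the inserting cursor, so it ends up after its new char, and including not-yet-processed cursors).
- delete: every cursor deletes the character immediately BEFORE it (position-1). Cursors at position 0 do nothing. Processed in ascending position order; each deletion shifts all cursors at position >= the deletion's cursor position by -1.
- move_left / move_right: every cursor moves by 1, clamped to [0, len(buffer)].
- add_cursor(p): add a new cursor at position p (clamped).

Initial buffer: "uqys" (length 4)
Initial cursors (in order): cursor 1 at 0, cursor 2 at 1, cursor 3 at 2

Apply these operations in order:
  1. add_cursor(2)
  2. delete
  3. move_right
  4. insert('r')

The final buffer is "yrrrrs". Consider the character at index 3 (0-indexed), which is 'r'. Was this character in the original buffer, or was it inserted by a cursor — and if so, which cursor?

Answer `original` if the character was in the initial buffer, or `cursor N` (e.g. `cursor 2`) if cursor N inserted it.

Answer: cursor 3

Derivation:
After op 1 (add_cursor(2)): buffer="uqys" (len 4), cursors c1@0 c2@1 c3@2 c4@2, authorship ....
After op 2 (delete): buffer="ys" (len 2), cursors c1@0 c2@0 c3@0 c4@0, authorship ..
After op 3 (move_right): buffer="ys" (len 2), cursors c1@1 c2@1 c3@1 c4@1, authorship ..
After op 4 (insert('r')): buffer="yrrrrs" (len 6), cursors c1@5 c2@5 c3@5 c4@5, authorship .1234.
Authorship (.=original, N=cursor N): . 1 2 3 4 .
Index 3: author = 3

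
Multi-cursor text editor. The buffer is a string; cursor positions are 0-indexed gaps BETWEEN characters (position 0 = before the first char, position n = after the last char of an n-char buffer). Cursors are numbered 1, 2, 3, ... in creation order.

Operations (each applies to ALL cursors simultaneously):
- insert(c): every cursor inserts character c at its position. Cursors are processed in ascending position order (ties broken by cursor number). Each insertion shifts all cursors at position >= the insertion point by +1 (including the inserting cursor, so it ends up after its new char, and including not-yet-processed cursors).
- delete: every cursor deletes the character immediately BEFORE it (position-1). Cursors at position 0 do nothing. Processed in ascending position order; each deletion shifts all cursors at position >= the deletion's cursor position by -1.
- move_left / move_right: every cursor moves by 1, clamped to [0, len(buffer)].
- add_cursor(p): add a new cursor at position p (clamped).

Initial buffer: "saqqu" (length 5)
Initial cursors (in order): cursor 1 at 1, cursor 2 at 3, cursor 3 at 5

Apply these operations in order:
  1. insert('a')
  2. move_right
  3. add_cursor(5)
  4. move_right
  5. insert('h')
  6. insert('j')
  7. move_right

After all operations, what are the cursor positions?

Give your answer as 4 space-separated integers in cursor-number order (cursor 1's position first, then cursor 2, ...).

After op 1 (insert('a')): buffer="saaqaqua" (len 8), cursors c1@2 c2@5 c3@8, authorship .1..2..3
After op 2 (move_right): buffer="saaqaqua" (len 8), cursors c1@3 c2@6 c3@8, authorship .1..2..3
After op 3 (add_cursor(5)): buffer="saaqaqua" (len 8), cursors c1@3 c4@5 c2@6 c3@8, authorship .1..2..3
After op 4 (move_right): buffer="saaqaqua" (len 8), cursors c1@4 c4@6 c2@7 c3@8, authorship .1..2..3
After op 5 (insert('h')): buffer="saaqhaqhuhah" (len 12), cursors c1@5 c4@8 c2@10 c3@12, authorship .1..12.4.233
After op 6 (insert('j')): buffer="saaqhjaqhjuhjahj" (len 16), cursors c1@6 c4@10 c2@13 c3@16, authorship .1..112.44.22333
After op 7 (move_right): buffer="saaqhjaqhjuhjahj" (len 16), cursors c1@7 c4@11 c2@14 c3@16, authorship .1..112.44.22333

Answer: 7 14 16 11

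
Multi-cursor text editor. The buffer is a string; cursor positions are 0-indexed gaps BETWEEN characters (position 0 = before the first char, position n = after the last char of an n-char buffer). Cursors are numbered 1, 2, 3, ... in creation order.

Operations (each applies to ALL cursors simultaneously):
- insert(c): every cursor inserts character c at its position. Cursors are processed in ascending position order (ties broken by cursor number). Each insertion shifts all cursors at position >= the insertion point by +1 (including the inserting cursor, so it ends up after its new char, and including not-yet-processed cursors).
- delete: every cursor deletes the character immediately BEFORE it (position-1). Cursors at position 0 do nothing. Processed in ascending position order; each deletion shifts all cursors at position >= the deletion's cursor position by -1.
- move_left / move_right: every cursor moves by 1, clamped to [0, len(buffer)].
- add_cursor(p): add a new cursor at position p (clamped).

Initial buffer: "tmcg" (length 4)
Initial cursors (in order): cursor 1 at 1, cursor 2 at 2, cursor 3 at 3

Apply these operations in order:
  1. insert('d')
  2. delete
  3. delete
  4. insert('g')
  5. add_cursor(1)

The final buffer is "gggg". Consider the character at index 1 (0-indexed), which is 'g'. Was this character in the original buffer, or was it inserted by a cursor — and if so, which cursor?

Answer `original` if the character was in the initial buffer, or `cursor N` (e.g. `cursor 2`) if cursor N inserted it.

Answer: cursor 2

Derivation:
After op 1 (insert('d')): buffer="tdmdcdg" (len 7), cursors c1@2 c2@4 c3@6, authorship .1.2.3.
After op 2 (delete): buffer="tmcg" (len 4), cursors c1@1 c2@2 c3@3, authorship ....
After op 3 (delete): buffer="g" (len 1), cursors c1@0 c2@0 c3@0, authorship .
After op 4 (insert('g')): buffer="gggg" (len 4), cursors c1@3 c2@3 c3@3, authorship 123.
After op 5 (add_cursor(1)): buffer="gggg" (len 4), cursors c4@1 c1@3 c2@3 c3@3, authorship 123.
Authorship (.=original, N=cursor N): 1 2 3 .
Index 1: author = 2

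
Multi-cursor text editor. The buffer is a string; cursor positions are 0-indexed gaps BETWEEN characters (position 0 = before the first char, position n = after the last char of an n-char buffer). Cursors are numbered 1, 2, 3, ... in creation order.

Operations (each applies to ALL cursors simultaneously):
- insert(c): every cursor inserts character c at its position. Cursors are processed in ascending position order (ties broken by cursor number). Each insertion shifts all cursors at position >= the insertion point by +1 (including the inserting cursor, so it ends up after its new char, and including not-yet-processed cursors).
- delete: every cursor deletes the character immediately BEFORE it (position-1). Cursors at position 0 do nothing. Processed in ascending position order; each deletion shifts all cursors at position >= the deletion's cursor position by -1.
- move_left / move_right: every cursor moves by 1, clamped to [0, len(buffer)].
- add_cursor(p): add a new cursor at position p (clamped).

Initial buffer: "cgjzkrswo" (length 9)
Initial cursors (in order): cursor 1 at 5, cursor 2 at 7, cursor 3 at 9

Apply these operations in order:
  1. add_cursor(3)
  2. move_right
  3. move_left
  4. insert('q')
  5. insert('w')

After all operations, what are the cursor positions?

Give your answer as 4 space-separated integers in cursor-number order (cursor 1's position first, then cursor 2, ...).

Answer: 9 13 16 5

Derivation:
After op 1 (add_cursor(3)): buffer="cgjzkrswo" (len 9), cursors c4@3 c1@5 c2@7 c3@9, authorship .........
After op 2 (move_right): buffer="cgjzkrswo" (len 9), cursors c4@4 c1@6 c2@8 c3@9, authorship .........
After op 3 (move_left): buffer="cgjzkrswo" (len 9), cursors c4@3 c1@5 c2@7 c3@8, authorship .........
After op 4 (insert('q')): buffer="cgjqzkqrsqwqo" (len 13), cursors c4@4 c1@7 c2@10 c3@12, authorship ...4..1..2.3.
After op 5 (insert('w')): buffer="cgjqwzkqwrsqwwqwo" (len 17), cursors c4@5 c1@9 c2@13 c3@16, authorship ...44..11..22.33.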